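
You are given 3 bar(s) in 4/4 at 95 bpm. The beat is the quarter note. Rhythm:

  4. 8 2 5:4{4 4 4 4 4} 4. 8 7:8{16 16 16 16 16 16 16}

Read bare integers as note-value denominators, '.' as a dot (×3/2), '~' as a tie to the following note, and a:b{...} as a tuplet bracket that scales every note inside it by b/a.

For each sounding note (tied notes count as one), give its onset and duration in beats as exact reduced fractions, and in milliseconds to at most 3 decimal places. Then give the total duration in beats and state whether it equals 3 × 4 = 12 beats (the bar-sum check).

1) 0.0ms=0b +947.368ms=3/2b
2) 947.368ms=3/2b +315.789ms=1/2b
3) 1263.158ms=2b +1263.158ms=2b
4) 2526.316ms=4b +505.263ms=4/5b
5) 3031.579ms=24/5b +505.263ms=4/5b
6) 3536.842ms=28/5b +505.263ms=4/5b
7) 4042.105ms=32/5b +505.263ms=4/5b
8) 4547.368ms=36/5b +505.263ms=4/5b
9) 5052.632ms=8b +947.368ms=3/2b
10) 6000.0ms=19/2b +315.789ms=1/2b
11) 6315.789ms=10b +180.451ms=2/7b
12) 6496.241ms=72/7b +180.451ms=2/7b
13) 6676.692ms=74/7b +180.451ms=2/7b
14) 6857.143ms=76/7b +180.451ms=2/7b
15) 7037.594ms=78/7b +180.451ms=2/7b
16) 7218.045ms=80/7b +180.451ms=2/7b
17) 7398.496ms=82/7b +180.451ms=2/7b
Σ=12b of 12 (95bpm 4/4) — PASS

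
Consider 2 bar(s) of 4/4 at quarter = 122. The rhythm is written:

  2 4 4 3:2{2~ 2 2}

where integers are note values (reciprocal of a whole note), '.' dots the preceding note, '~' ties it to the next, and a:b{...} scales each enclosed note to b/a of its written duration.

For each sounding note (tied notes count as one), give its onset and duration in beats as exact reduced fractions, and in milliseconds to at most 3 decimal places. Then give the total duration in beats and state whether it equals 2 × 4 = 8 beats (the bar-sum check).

1) 0.0ms=0b +983.607ms=2b
2) 983.607ms=2b +491.803ms=1b
3) 1475.41ms=3b +491.803ms=1b
4) 1967.213ms=4b +1311.475ms=8/3b
5) 3278.689ms=20/3b +655.738ms=4/3b
Σ=8b of 8 (122bpm 4/4) — PASS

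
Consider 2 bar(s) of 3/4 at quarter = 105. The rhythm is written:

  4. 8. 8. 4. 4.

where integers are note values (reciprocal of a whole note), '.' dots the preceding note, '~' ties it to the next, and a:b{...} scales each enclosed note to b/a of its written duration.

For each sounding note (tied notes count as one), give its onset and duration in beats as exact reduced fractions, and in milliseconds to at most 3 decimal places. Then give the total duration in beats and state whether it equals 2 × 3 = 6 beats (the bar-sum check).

1) 0.0ms=0b +857.143ms=3/2b
2) 857.143ms=3/2b +428.571ms=3/4b
3) 1285.714ms=9/4b +428.571ms=3/4b
4) 1714.286ms=3b +857.143ms=3/2b
5) 2571.429ms=9/2b +857.143ms=3/2b
Σ=6b of 6 (105bpm 3/4) — PASS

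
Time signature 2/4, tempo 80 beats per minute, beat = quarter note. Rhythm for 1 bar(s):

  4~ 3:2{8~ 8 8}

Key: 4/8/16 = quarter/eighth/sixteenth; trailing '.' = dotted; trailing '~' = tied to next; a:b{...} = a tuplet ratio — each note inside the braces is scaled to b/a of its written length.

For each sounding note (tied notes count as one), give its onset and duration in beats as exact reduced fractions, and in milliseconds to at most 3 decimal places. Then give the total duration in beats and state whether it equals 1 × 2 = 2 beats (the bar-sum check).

1) 0.0ms=0b +1250.0ms=5/3b
2) 1250.0ms=5/3b +250.0ms=1/3b
Σ=2b of 2 (80bpm 2/4) — PASS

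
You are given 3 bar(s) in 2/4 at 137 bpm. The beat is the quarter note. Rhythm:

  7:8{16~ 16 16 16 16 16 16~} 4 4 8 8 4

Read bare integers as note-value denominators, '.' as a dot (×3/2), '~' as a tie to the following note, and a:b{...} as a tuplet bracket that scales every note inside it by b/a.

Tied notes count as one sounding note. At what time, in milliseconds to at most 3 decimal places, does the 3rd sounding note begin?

note 3 onset = 6/7b = 375.391ms

1. 0.0ms @ 0 + 250.261ms (4/7)
2. 250.261ms @ 4/7 + 125.13ms (2/7)
3. 375.391ms @ 6/7 + 125.13ms (2/7)
4. 500.521ms @ 8/7 + 125.13ms (2/7)
5. 625.652ms @ 10/7 + 125.13ms (2/7)
6. 750.782ms @ 12/7 + 563.087ms (9/7)
7. 1313.869ms @ 3 + 437.956ms (1)
8. 1751.825ms @ 4 + 218.978ms (1/2)
9. 1970.803ms @ 9/2 + 218.978ms (1/2)
10. 2189.781ms @ 5 + 437.956ms (1)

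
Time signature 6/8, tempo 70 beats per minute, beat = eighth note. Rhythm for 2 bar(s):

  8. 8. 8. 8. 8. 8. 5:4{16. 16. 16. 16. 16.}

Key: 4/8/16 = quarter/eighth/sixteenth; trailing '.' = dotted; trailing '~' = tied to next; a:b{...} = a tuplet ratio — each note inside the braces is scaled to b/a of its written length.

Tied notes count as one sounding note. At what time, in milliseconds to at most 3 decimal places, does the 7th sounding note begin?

1. 0.0ms @ 0 + 1285.714ms (3/2)
2. 1285.714ms @ 3/2 + 1285.714ms (3/2)
3. 2571.429ms @ 3 + 1285.714ms (3/2)
4. 3857.143ms @ 9/2 + 1285.714ms (3/2)
5. 5142.857ms @ 6 + 1285.714ms (3/2)
6. 6428.571ms @ 15/2 + 1285.714ms (3/2)
7. 7714.286ms @ 9 + 514.286ms (3/5)
8. 8228.571ms @ 48/5 + 514.286ms (3/5)
9. 8742.857ms @ 51/5 + 514.286ms (3/5)
10. 9257.143ms @ 54/5 + 514.286ms (3/5)
11. 9771.429ms @ 57/5 + 514.286ms (3/5)

note 7 onset = 9b = 7714.286ms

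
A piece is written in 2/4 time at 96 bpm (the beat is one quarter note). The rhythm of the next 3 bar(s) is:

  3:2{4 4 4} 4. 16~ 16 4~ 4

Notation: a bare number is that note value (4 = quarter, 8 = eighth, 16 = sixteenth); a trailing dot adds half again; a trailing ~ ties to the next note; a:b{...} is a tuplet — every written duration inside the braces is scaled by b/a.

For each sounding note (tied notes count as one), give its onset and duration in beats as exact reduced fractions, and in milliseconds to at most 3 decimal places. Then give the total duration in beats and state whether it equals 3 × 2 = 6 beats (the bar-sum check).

1) 0.0ms=0b +416.667ms=2/3b
2) 416.667ms=2/3b +416.667ms=2/3b
3) 833.333ms=4/3b +416.667ms=2/3b
4) 1250.0ms=2b +937.5ms=3/2b
5) 2187.5ms=7/2b +312.5ms=1/2b
6) 2500.0ms=4b +1250.0ms=2b
Σ=6b of 6 (96bpm 2/4) — PASS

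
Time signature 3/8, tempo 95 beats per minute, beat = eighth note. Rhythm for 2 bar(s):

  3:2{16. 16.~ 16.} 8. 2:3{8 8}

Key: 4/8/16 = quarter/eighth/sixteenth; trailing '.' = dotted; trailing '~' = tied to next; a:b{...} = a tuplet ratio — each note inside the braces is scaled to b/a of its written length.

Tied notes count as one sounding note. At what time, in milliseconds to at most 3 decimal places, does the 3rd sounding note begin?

note 3 onset = 3/2b = 947.368ms

1. 0.0ms @ 0 + 315.789ms (1/2)
2. 315.789ms @ 1/2 + 631.579ms (1)
3. 947.368ms @ 3/2 + 947.368ms (3/2)
4. 1894.737ms @ 3 + 947.368ms (3/2)
5. 2842.105ms @ 9/2 + 947.368ms (3/2)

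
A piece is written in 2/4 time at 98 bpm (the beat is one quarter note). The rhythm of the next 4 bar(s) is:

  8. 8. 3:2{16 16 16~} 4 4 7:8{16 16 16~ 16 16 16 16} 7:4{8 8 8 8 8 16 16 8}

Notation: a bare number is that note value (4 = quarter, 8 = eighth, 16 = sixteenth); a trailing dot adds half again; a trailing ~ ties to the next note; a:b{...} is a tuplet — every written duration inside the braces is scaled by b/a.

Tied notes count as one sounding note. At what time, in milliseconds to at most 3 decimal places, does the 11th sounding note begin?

note 11 onset = 38/7b = 3323.615ms

1. 0.0ms @ 0 + 459.184ms (3/4)
2. 459.184ms @ 3/4 + 459.184ms (3/4)
3. 918.367ms @ 3/2 + 102.041ms (1/6)
4. 1020.408ms @ 5/3 + 102.041ms (1/6)
5. 1122.449ms @ 11/6 + 714.286ms (7/6)
6. 1836.735ms @ 3 + 612.245ms (1)
7. 2448.98ms @ 4 + 174.927ms (2/7)
8. 2623.907ms @ 30/7 + 174.927ms (2/7)
9. 2798.834ms @ 32/7 + 349.854ms (4/7)
10. 3148.688ms @ 36/7 + 174.927ms (2/7)
11. 3323.615ms @ 38/7 + 174.927ms (2/7)
12. 3498.542ms @ 40/7 + 174.927ms (2/7)
13. 3673.469ms @ 6 + 174.927ms (2/7)
14. 3848.397ms @ 44/7 + 174.927ms (2/7)
15. 4023.324ms @ 46/7 + 174.927ms (2/7)
16. 4198.251ms @ 48/7 + 174.927ms (2/7)
17. 4373.178ms @ 50/7 + 174.927ms (2/7)
18. 4548.105ms @ 52/7 + 87.464ms (1/7)
19. 4635.569ms @ 53/7 + 87.464ms (1/7)
20. 4723.032ms @ 54/7 + 174.927ms (2/7)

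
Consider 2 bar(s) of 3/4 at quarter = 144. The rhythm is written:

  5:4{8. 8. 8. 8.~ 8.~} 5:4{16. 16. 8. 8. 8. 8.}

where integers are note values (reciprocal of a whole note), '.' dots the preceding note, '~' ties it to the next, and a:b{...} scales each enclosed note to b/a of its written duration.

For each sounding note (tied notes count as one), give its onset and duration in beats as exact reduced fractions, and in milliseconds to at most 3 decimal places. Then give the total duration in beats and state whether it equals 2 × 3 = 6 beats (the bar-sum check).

1) 0.0ms=0b +250.0ms=3/5b
2) 250.0ms=3/5b +250.0ms=3/5b
3) 500.0ms=6/5b +250.0ms=3/5b
4) 750.0ms=9/5b +625.0ms=3/2b
5) 1375.0ms=33/10b +125.0ms=3/10b
6) 1500.0ms=18/5b +250.0ms=3/5b
7) 1750.0ms=21/5b +250.0ms=3/5b
8) 2000.0ms=24/5b +250.0ms=3/5b
9) 2250.0ms=27/5b +250.0ms=3/5b
Σ=6b of 6 (144bpm 3/4) — PASS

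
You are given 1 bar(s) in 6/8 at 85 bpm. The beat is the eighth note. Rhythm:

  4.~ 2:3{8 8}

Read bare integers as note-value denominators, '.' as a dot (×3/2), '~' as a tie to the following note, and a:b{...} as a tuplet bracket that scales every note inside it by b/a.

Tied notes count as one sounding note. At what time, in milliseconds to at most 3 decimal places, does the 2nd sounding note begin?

1. 0.0ms @ 0 + 3176.471ms (9/2)
2. 3176.471ms @ 9/2 + 1058.824ms (3/2)

note 2 onset = 9/2b = 3176.471ms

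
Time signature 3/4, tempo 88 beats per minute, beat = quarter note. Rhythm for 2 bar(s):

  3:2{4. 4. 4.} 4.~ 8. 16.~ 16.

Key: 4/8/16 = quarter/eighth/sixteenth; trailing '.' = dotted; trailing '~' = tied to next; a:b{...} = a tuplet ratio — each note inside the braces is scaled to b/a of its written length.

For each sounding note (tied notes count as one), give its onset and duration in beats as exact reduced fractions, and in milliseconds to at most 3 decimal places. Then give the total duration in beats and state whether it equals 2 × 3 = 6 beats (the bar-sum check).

1) 0.0ms=0b +681.818ms=1b
2) 681.818ms=1b +681.818ms=1b
3) 1363.636ms=2b +681.818ms=1b
4) 2045.455ms=3b +1534.091ms=9/4b
5) 3579.545ms=21/4b +511.364ms=3/4b
Σ=6b of 6 (88bpm 3/4) — PASS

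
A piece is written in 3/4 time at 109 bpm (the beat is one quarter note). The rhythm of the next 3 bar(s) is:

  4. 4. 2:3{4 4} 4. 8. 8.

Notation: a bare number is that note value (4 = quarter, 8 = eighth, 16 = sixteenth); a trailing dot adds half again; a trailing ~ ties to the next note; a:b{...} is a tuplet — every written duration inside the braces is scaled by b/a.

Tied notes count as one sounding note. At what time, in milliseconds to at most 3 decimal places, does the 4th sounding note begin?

note 4 onset = 9/2b = 2477.064ms

1. 0.0ms @ 0 + 825.688ms (3/2)
2. 825.688ms @ 3/2 + 825.688ms (3/2)
3. 1651.376ms @ 3 + 825.688ms (3/2)
4. 2477.064ms @ 9/2 + 825.688ms (3/2)
5. 3302.752ms @ 6 + 825.688ms (3/2)
6. 4128.44ms @ 15/2 + 412.844ms (3/4)
7. 4541.284ms @ 33/4 + 412.844ms (3/4)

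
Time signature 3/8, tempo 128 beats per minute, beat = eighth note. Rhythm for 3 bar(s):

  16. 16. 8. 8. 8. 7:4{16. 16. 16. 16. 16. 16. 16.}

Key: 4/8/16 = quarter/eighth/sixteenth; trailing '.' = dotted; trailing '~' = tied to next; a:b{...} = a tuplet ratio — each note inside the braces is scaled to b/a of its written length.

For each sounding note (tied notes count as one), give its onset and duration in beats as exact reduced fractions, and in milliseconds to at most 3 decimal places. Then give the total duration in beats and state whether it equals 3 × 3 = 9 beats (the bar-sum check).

1) 0.0ms=0b +351.562ms=3/4b
2) 351.562ms=3/4b +351.562ms=3/4b
3) 703.125ms=3/2b +703.125ms=3/2b
4) 1406.25ms=3b +703.125ms=3/2b
5) 2109.375ms=9/2b +703.125ms=3/2b
6) 2812.5ms=6b +200.893ms=3/7b
7) 3013.393ms=45/7b +200.893ms=3/7b
8) 3214.286ms=48/7b +200.893ms=3/7b
9) 3415.179ms=51/7b +200.893ms=3/7b
10) 3616.071ms=54/7b +200.893ms=3/7b
11) 3816.964ms=57/7b +200.893ms=3/7b
12) 4017.857ms=60/7b +200.893ms=3/7b
Σ=9b of 9 (128bpm 3/8) — PASS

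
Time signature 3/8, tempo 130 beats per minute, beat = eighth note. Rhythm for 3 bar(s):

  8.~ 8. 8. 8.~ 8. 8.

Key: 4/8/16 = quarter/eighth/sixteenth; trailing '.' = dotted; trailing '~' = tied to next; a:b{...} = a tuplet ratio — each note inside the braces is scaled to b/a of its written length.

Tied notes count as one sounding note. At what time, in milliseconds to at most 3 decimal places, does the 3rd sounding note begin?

1. 0.0ms @ 0 + 1384.615ms (3)
2. 1384.615ms @ 3 + 692.308ms (3/2)
3. 2076.923ms @ 9/2 + 1384.615ms (3)
4. 3461.538ms @ 15/2 + 692.308ms (3/2)

note 3 onset = 9/2b = 2076.923ms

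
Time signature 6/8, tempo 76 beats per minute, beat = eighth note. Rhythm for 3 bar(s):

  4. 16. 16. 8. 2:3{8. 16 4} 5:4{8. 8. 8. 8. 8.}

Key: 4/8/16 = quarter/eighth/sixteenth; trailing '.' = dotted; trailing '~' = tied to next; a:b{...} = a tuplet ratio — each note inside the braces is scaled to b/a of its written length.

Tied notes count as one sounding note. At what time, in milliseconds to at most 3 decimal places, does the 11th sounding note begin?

note 11 onset = 78/5b = 12315.789ms

1. 0.0ms @ 0 + 2368.421ms (3)
2. 2368.421ms @ 3 + 592.105ms (3/4)
3. 2960.526ms @ 15/4 + 592.105ms (3/4)
4. 3552.632ms @ 9/2 + 1184.211ms (3/2)
5. 4736.842ms @ 6 + 1776.316ms (9/4)
6. 6513.158ms @ 33/4 + 592.105ms (3/4)
7. 7105.263ms @ 9 + 2368.421ms (3)
8. 9473.684ms @ 12 + 947.368ms (6/5)
9. 10421.053ms @ 66/5 + 947.368ms (6/5)
10. 11368.421ms @ 72/5 + 947.368ms (6/5)
11. 12315.789ms @ 78/5 + 947.368ms (6/5)
12. 13263.158ms @ 84/5 + 947.368ms (6/5)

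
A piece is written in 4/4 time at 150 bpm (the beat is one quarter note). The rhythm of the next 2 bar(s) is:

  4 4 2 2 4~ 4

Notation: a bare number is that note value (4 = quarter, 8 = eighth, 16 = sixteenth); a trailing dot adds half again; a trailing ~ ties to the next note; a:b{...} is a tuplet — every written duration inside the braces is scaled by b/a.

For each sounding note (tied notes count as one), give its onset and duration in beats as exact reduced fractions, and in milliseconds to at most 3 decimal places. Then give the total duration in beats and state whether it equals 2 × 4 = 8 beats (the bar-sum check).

1) 0.0ms=0b +400.0ms=1b
2) 400.0ms=1b +400.0ms=1b
3) 800.0ms=2b +800.0ms=2b
4) 1600.0ms=4b +800.0ms=2b
5) 2400.0ms=6b +800.0ms=2b
Σ=8b of 8 (150bpm 4/4) — PASS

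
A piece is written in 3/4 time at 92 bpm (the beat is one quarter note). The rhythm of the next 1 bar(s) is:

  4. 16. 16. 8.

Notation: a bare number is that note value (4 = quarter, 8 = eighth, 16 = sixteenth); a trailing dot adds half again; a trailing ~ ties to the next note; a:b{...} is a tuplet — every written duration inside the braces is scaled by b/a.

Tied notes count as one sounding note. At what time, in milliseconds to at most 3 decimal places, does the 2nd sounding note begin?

note 2 onset = 3/2b = 978.261ms

1. 0.0ms @ 0 + 978.261ms (3/2)
2. 978.261ms @ 3/2 + 244.565ms (3/8)
3. 1222.826ms @ 15/8 + 244.565ms (3/8)
4. 1467.391ms @ 9/4 + 489.13ms (3/4)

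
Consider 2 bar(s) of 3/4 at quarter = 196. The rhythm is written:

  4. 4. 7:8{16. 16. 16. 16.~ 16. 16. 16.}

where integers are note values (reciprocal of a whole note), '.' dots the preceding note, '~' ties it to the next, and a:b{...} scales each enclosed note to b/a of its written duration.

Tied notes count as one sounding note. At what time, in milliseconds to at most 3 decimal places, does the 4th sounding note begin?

note 4 onset = 24/7b = 1049.563ms

1. 0.0ms @ 0 + 459.184ms (3/2)
2. 459.184ms @ 3/2 + 459.184ms (3/2)
3. 918.367ms @ 3 + 131.195ms (3/7)
4. 1049.563ms @ 24/7 + 131.195ms (3/7)
5. 1180.758ms @ 27/7 + 131.195ms (3/7)
6. 1311.953ms @ 30/7 + 262.391ms (6/7)
7. 1574.344ms @ 36/7 + 131.195ms (3/7)
8. 1705.539ms @ 39/7 + 131.195ms (3/7)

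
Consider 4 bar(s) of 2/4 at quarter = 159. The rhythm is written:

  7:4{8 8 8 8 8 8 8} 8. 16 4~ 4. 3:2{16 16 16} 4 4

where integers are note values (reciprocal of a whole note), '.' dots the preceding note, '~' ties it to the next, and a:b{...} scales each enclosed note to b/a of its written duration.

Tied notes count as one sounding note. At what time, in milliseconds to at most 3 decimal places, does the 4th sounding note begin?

note 4 onset = 6/7b = 323.45ms

1. 0.0ms @ 0 + 107.817ms (2/7)
2. 107.817ms @ 2/7 + 107.817ms (2/7)
3. 215.633ms @ 4/7 + 107.817ms (2/7)
4. 323.45ms @ 6/7 + 107.817ms (2/7)
5. 431.267ms @ 8/7 + 107.817ms (2/7)
6. 539.084ms @ 10/7 + 107.817ms (2/7)
7. 646.9ms @ 12/7 + 107.817ms (2/7)
8. 754.717ms @ 2 + 283.019ms (3/4)
9. 1037.736ms @ 11/4 + 94.34ms (1/4)
10. 1132.075ms @ 3 + 943.396ms (5/2)
11. 2075.472ms @ 11/2 + 62.893ms (1/6)
12. 2138.365ms @ 17/3 + 62.893ms (1/6)
13. 2201.258ms @ 35/6 + 62.893ms (1/6)
14. 2264.151ms @ 6 + 377.358ms (1)
15. 2641.509ms @ 7 + 377.358ms (1)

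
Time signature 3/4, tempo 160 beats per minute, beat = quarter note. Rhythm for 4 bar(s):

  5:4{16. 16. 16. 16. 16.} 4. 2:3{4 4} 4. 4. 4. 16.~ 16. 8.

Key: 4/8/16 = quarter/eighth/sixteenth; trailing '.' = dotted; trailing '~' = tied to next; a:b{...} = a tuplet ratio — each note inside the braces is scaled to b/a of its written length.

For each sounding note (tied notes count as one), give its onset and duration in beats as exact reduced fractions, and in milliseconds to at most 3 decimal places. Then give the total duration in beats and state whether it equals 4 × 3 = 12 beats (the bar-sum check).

1) 0.0ms=0b +112.5ms=3/10b
2) 112.5ms=3/10b +112.5ms=3/10b
3) 225.0ms=3/5b +112.5ms=3/10b
4) 337.5ms=9/10b +112.5ms=3/10b
5) 450.0ms=6/5b +112.5ms=3/10b
6) 562.5ms=3/2b +562.5ms=3/2b
7) 1125.0ms=3b +562.5ms=3/2b
8) 1687.5ms=9/2b +562.5ms=3/2b
9) 2250.0ms=6b +562.5ms=3/2b
10) 2812.5ms=15/2b +562.5ms=3/2b
11) 3375.0ms=9b +562.5ms=3/2b
12) 3937.5ms=21/2b +281.25ms=3/4b
13) 4218.75ms=45/4b +281.25ms=3/4b
Σ=12b of 12 (160bpm 3/4) — PASS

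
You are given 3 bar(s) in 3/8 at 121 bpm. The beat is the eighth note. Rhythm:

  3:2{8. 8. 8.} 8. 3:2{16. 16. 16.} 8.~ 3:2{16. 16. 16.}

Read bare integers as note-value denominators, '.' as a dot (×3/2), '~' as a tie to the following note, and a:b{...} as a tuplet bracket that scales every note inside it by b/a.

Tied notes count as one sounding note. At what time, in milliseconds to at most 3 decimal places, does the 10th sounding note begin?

1. 0.0ms @ 0 + 495.868ms (1)
2. 495.868ms @ 1 + 495.868ms (1)
3. 991.736ms @ 2 + 495.868ms (1)
4. 1487.603ms @ 3 + 743.802ms (3/2)
5. 2231.405ms @ 9/2 + 247.934ms (1/2)
6. 2479.339ms @ 5 + 247.934ms (1/2)
7. 2727.273ms @ 11/2 + 247.934ms (1/2)
8. 2975.207ms @ 6 + 991.736ms (2)
9. 3966.942ms @ 8 + 247.934ms (1/2)
10. 4214.876ms @ 17/2 + 247.934ms (1/2)

note 10 onset = 17/2b = 4214.876ms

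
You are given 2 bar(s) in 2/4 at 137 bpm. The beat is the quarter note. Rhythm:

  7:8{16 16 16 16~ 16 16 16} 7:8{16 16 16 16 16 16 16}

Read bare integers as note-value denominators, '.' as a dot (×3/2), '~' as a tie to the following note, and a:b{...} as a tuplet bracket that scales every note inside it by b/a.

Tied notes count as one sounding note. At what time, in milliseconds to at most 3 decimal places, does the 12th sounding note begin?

note 12 onset = 24/7b = 1501.564ms

1. 0.0ms @ 0 + 125.13ms (2/7)
2. 125.13ms @ 2/7 + 125.13ms (2/7)
3. 250.261ms @ 4/7 + 125.13ms (2/7)
4. 375.391ms @ 6/7 + 250.261ms (4/7)
5. 625.652ms @ 10/7 + 125.13ms (2/7)
6. 750.782ms @ 12/7 + 125.13ms (2/7)
7. 875.912ms @ 2 + 125.13ms (2/7)
8. 1001.043ms @ 16/7 + 125.13ms (2/7)
9. 1126.173ms @ 18/7 + 125.13ms (2/7)
10. 1251.303ms @ 20/7 + 125.13ms (2/7)
11. 1376.434ms @ 22/7 + 125.13ms (2/7)
12. 1501.564ms @ 24/7 + 125.13ms (2/7)
13. 1626.694ms @ 26/7 + 125.13ms (2/7)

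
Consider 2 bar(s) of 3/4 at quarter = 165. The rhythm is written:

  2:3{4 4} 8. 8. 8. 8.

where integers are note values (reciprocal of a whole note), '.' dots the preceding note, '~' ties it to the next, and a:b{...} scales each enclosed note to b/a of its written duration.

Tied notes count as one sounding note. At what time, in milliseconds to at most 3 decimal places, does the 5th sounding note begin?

1. 0.0ms @ 0 + 545.455ms (3/2)
2. 545.455ms @ 3/2 + 545.455ms (3/2)
3. 1090.909ms @ 3 + 272.727ms (3/4)
4. 1363.636ms @ 15/4 + 272.727ms (3/4)
5. 1636.364ms @ 9/2 + 272.727ms (3/4)
6. 1909.091ms @ 21/4 + 272.727ms (3/4)

note 5 onset = 9/2b = 1636.364ms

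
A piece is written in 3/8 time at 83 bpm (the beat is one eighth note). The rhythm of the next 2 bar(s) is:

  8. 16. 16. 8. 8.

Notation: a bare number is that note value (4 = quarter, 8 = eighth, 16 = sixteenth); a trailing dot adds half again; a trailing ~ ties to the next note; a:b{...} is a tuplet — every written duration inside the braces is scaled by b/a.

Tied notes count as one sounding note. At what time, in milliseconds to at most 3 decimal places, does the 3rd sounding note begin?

note 3 onset = 9/4b = 1626.506ms

1. 0.0ms @ 0 + 1084.337ms (3/2)
2. 1084.337ms @ 3/2 + 542.169ms (3/4)
3. 1626.506ms @ 9/4 + 542.169ms (3/4)
4. 2168.675ms @ 3 + 1084.337ms (3/2)
5. 3253.012ms @ 9/2 + 1084.337ms (3/2)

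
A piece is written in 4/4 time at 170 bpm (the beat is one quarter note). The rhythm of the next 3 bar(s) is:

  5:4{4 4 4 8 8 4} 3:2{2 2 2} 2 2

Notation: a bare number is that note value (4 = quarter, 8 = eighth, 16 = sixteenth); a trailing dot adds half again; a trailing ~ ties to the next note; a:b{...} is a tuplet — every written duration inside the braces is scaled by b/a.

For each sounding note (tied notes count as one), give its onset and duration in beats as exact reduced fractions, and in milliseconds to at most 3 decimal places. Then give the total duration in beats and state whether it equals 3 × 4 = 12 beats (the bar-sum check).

1) 0.0ms=0b +282.353ms=4/5b
2) 282.353ms=4/5b +282.353ms=4/5b
3) 564.706ms=8/5b +282.353ms=4/5b
4) 847.059ms=12/5b +141.176ms=2/5b
5) 988.235ms=14/5b +141.176ms=2/5b
6) 1129.412ms=16/5b +282.353ms=4/5b
7) 1411.765ms=4b +470.588ms=4/3b
8) 1882.353ms=16/3b +470.588ms=4/3b
9) 2352.941ms=20/3b +470.588ms=4/3b
10) 2823.529ms=8b +705.882ms=2b
11) 3529.412ms=10b +705.882ms=2b
Σ=12b of 12 (170bpm 4/4) — PASS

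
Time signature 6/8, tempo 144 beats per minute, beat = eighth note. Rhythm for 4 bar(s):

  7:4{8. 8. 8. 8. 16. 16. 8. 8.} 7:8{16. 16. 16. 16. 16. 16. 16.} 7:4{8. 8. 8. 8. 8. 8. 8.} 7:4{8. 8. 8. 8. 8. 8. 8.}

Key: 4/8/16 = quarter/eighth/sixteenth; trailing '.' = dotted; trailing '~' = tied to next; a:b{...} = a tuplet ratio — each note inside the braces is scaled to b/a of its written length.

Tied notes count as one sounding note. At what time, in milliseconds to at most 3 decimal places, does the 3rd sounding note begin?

1. 0.0ms @ 0 + 357.143ms (6/7)
2. 357.143ms @ 6/7 + 357.143ms (6/7)
3. 714.286ms @ 12/7 + 357.143ms (6/7)
4. 1071.429ms @ 18/7 + 357.143ms (6/7)
5. 1428.571ms @ 24/7 + 178.571ms (3/7)
6. 1607.143ms @ 27/7 + 178.571ms (3/7)
7. 1785.714ms @ 30/7 + 357.143ms (6/7)
8. 2142.857ms @ 36/7 + 357.143ms (6/7)
9. 2500.0ms @ 6 + 357.143ms (6/7)
10. 2857.143ms @ 48/7 + 357.143ms (6/7)
11. 3214.286ms @ 54/7 + 357.143ms (6/7)
12. 3571.429ms @ 60/7 + 357.143ms (6/7)
13. 3928.571ms @ 66/7 + 357.143ms (6/7)
14. 4285.714ms @ 72/7 + 357.143ms (6/7)
15. 4642.857ms @ 78/7 + 357.143ms (6/7)
16. 5000.0ms @ 12 + 357.143ms (6/7)
17. 5357.143ms @ 90/7 + 357.143ms (6/7)
18. 5714.286ms @ 96/7 + 357.143ms (6/7)
19. 6071.429ms @ 102/7 + 357.143ms (6/7)
20. 6428.571ms @ 108/7 + 357.143ms (6/7)
21. 6785.714ms @ 114/7 + 357.143ms (6/7)
22. 7142.857ms @ 120/7 + 357.143ms (6/7)
23. 7500.0ms @ 18 + 357.143ms (6/7)
24. 7857.143ms @ 132/7 + 357.143ms (6/7)
25. 8214.286ms @ 138/7 + 357.143ms (6/7)
26. 8571.429ms @ 144/7 + 357.143ms (6/7)
27. 8928.571ms @ 150/7 + 357.143ms (6/7)
28. 9285.714ms @ 156/7 + 357.143ms (6/7)
29. 9642.857ms @ 162/7 + 357.143ms (6/7)

note 3 onset = 12/7b = 714.286ms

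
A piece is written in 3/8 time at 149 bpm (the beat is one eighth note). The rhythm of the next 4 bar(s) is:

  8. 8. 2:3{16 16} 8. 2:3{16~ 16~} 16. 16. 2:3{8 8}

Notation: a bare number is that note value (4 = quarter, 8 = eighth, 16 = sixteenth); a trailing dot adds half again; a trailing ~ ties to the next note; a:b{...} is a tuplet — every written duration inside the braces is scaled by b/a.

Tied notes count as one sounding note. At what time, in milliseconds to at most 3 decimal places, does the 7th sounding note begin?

note 7 onset = 33/4b = 3322.148ms

1. 0.0ms @ 0 + 604.027ms (3/2)
2. 604.027ms @ 3/2 + 604.027ms (3/2)
3. 1208.054ms @ 3 + 302.013ms (3/4)
4. 1510.067ms @ 15/4 + 302.013ms (3/4)
5. 1812.081ms @ 9/2 + 604.027ms (3/2)
6. 2416.107ms @ 6 + 906.04ms (9/4)
7. 3322.148ms @ 33/4 + 302.013ms (3/4)
8. 3624.161ms @ 9 + 604.027ms (3/2)
9. 4228.188ms @ 21/2 + 604.027ms (3/2)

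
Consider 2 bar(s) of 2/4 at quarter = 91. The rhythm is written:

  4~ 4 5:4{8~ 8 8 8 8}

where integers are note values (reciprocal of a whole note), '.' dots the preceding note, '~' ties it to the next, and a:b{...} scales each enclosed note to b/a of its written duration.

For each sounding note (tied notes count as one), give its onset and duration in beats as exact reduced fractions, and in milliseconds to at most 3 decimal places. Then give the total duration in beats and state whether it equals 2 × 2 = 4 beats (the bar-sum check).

1) 0.0ms=0b +1318.681ms=2b
2) 1318.681ms=2b +527.473ms=4/5b
3) 1846.154ms=14/5b +263.736ms=2/5b
4) 2109.89ms=16/5b +263.736ms=2/5b
5) 2373.626ms=18/5b +263.736ms=2/5b
Σ=4b of 4 (91bpm 2/4) — PASS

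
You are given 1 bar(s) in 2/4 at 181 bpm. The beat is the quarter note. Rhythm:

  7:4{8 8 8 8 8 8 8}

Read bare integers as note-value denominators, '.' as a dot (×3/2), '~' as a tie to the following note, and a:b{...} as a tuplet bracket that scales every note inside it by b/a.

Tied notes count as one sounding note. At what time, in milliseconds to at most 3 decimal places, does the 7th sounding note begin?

note 7 onset = 12/7b = 568.272ms

1. 0.0ms @ 0 + 94.712ms (2/7)
2. 94.712ms @ 2/7 + 94.712ms (2/7)
3. 189.424ms @ 4/7 + 94.712ms (2/7)
4. 284.136ms @ 6/7 + 94.712ms (2/7)
5. 378.848ms @ 8/7 + 94.712ms (2/7)
6. 473.56ms @ 10/7 + 94.712ms (2/7)
7. 568.272ms @ 12/7 + 94.712ms (2/7)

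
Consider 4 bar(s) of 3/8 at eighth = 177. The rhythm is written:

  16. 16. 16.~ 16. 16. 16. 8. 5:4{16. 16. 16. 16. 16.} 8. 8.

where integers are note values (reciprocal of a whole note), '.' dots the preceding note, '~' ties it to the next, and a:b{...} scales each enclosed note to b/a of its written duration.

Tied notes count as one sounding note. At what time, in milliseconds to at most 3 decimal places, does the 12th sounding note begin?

note 12 onset = 9b = 3050.847ms

1. 0.0ms @ 0 + 254.237ms (3/4)
2. 254.237ms @ 3/4 + 254.237ms (3/4)
3. 508.475ms @ 3/2 + 508.475ms (3/2)
4. 1016.949ms @ 3 + 254.237ms (3/4)
5. 1271.186ms @ 15/4 + 254.237ms (3/4)
6. 1525.424ms @ 9/2 + 508.475ms (3/2)
7. 2033.898ms @ 6 + 203.39ms (3/5)
8. 2237.288ms @ 33/5 + 203.39ms (3/5)
9. 2440.678ms @ 36/5 + 203.39ms (3/5)
10. 2644.068ms @ 39/5 + 203.39ms (3/5)
11. 2847.458ms @ 42/5 + 203.39ms (3/5)
12. 3050.847ms @ 9 + 508.475ms (3/2)
13. 3559.322ms @ 21/2 + 508.475ms (3/2)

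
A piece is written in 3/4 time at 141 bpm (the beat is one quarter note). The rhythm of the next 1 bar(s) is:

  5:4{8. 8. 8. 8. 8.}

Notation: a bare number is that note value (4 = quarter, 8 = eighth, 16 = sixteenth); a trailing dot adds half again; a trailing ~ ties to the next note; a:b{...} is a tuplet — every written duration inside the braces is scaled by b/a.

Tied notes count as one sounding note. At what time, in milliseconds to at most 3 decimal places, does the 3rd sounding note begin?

1. 0.0ms @ 0 + 255.319ms (3/5)
2. 255.319ms @ 3/5 + 255.319ms (3/5)
3. 510.638ms @ 6/5 + 255.319ms (3/5)
4. 765.957ms @ 9/5 + 255.319ms (3/5)
5. 1021.277ms @ 12/5 + 255.319ms (3/5)

note 3 onset = 6/5b = 510.638ms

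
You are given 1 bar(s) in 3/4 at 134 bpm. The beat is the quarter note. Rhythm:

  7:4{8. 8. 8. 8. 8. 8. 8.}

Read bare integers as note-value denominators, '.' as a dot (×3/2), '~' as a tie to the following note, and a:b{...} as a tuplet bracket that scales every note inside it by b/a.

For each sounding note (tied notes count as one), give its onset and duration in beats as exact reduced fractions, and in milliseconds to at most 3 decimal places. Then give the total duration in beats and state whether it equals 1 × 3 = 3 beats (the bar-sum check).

1) 0.0ms=0b +191.898ms=3/7b
2) 191.898ms=3/7b +191.898ms=3/7b
3) 383.795ms=6/7b +191.898ms=3/7b
4) 575.693ms=9/7b +191.898ms=3/7b
5) 767.591ms=12/7b +191.898ms=3/7b
6) 959.488ms=15/7b +191.898ms=3/7b
7) 1151.386ms=18/7b +191.898ms=3/7b
Σ=3b of 3 (134bpm 3/4) — PASS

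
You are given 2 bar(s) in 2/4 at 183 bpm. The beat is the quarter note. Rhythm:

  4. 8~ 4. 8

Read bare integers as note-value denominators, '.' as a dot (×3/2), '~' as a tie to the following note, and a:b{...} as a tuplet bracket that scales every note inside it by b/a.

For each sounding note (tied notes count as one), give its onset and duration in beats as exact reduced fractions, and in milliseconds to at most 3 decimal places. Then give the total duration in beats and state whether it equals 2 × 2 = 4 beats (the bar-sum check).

1) 0.0ms=0b +491.803ms=3/2b
2) 491.803ms=3/2b +655.738ms=2b
3) 1147.541ms=7/2b +163.934ms=1/2b
Σ=4b of 4 (183bpm 2/4) — PASS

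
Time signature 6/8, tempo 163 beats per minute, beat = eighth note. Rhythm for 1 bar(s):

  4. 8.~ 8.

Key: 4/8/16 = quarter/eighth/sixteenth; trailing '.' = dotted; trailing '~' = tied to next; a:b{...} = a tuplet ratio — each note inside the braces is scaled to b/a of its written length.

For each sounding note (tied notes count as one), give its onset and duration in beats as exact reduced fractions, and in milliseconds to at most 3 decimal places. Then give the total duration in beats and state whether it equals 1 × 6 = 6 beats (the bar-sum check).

1) 0.0ms=0b +1104.294ms=3b
2) 1104.294ms=3b +1104.294ms=3b
Σ=6b of 6 (163bpm 6/8) — PASS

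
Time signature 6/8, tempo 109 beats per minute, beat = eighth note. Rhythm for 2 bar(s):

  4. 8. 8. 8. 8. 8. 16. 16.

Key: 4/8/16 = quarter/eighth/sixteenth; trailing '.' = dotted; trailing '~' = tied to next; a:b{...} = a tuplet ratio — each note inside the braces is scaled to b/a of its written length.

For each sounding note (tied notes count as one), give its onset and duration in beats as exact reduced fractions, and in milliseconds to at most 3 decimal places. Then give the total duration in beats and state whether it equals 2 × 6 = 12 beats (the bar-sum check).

1) 0.0ms=0b +1651.376ms=3b
2) 1651.376ms=3b +825.688ms=3/2b
3) 2477.064ms=9/2b +825.688ms=3/2b
4) 3302.752ms=6b +825.688ms=3/2b
5) 4128.44ms=15/2b +825.688ms=3/2b
6) 4954.128ms=9b +825.688ms=3/2b
7) 5779.817ms=21/2b +412.844ms=3/4b
8) 6192.661ms=45/4b +412.844ms=3/4b
Σ=12b of 12 (109bpm 6/8) — PASS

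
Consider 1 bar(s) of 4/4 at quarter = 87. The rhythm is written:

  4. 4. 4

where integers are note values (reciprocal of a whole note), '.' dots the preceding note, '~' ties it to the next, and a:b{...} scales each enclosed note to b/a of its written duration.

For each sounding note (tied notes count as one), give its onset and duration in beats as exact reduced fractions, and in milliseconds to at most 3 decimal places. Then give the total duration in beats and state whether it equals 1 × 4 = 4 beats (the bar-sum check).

1) 0.0ms=0b +1034.483ms=3/2b
2) 1034.483ms=3/2b +1034.483ms=3/2b
3) 2068.966ms=3b +689.655ms=1b
Σ=4b of 4 (87bpm 4/4) — PASS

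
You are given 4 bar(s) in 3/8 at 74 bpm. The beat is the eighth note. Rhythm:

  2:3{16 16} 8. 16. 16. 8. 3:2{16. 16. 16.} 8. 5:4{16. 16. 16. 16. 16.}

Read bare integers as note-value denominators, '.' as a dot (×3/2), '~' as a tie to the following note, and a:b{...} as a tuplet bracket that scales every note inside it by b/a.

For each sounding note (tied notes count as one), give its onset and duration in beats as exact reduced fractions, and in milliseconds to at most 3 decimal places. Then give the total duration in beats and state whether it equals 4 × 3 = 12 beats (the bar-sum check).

1) 0.0ms=0b +608.108ms=3/4b
2) 608.108ms=3/4b +608.108ms=3/4b
3) 1216.216ms=3/2b +1216.216ms=3/2b
4) 2432.432ms=3b +608.108ms=3/4b
5) 3040.541ms=15/4b +608.108ms=3/4b
6) 3648.649ms=9/2b +1216.216ms=3/2b
7) 4864.865ms=6b +405.405ms=1/2b
8) 5270.27ms=13/2b +405.405ms=1/2b
9) 5675.676ms=7b +405.405ms=1/2b
10) 6081.081ms=15/2b +1216.216ms=3/2b
11) 7297.297ms=9b +486.486ms=3/5b
12) 7783.784ms=48/5b +486.486ms=3/5b
13) 8270.27ms=51/5b +486.486ms=3/5b
14) 8756.757ms=54/5b +486.486ms=3/5b
15) 9243.243ms=57/5b +486.486ms=3/5b
Σ=12b of 12 (74bpm 3/8) — PASS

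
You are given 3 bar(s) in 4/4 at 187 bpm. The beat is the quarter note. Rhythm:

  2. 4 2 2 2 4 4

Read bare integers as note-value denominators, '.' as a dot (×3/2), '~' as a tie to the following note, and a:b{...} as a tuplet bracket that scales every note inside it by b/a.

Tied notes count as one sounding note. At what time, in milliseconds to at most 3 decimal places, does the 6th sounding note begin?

1. 0.0ms @ 0 + 962.567ms (3)
2. 962.567ms @ 3 + 320.856ms (1)
3. 1283.422ms @ 4 + 641.711ms (2)
4. 1925.134ms @ 6 + 641.711ms (2)
5. 2566.845ms @ 8 + 641.711ms (2)
6. 3208.556ms @ 10 + 320.856ms (1)
7. 3529.412ms @ 11 + 320.856ms (1)

note 6 onset = 10b = 3208.556ms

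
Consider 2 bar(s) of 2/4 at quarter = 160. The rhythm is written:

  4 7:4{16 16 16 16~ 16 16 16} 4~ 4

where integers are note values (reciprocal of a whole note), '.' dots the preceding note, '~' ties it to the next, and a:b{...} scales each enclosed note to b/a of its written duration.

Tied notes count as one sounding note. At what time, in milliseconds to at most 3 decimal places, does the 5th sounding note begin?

note 5 onset = 10/7b = 535.714ms

1. 0.0ms @ 0 + 375.0ms (1)
2. 375.0ms @ 1 + 53.571ms (1/7)
3. 428.571ms @ 8/7 + 53.571ms (1/7)
4. 482.143ms @ 9/7 + 53.571ms (1/7)
5. 535.714ms @ 10/7 + 107.143ms (2/7)
6. 642.857ms @ 12/7 + 53.571ms (1/7)
7. 696.429ms @ 13/7 + 53.571ms (1/7)
8. 750.0ms @ 2 + 750.0ms (2)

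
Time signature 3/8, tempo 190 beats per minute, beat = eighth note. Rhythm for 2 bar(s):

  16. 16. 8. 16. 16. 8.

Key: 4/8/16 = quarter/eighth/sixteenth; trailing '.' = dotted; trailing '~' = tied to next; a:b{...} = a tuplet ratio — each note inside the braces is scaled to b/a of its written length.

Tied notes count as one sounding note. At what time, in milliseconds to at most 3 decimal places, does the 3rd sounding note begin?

note 3 onset = 3/2b = 473.684ms

1. 0.0ms @ 0 + 236.842ms (3/4)
2. 236.842ms @ 3/4 + 236.842ms (3/4)
3. 473.684ms @ 3/2 + 473.684ms (3/2)
4. 947.368ms @ 3 + 236.842ms (3/4)
5. 1184.211ms @ 15/4 + 236.842ms (3/4)
6. 1421.053ms @ 9/2 + 473.684ms (3/2)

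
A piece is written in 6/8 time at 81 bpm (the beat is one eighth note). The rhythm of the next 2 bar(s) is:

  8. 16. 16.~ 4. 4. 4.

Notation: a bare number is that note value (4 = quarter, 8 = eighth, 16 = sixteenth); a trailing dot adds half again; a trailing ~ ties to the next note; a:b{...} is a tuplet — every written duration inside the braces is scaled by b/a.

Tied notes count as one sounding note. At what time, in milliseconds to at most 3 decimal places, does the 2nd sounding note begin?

note 2 onset = 3/2b = 1111.111ms

1. 0.0ms @ 0 + 1111.111ms (3/2)
2. 1111.111ms @ 3/2 + 555.556ms (3/4)
3. 1666.667ms @ 9/4 + 2777.778ms (15/4)
4. 4444.444ms @ 6 + 2222.222ms (3)
5. 6666.667ms @ 9 + 2222.222ms (3)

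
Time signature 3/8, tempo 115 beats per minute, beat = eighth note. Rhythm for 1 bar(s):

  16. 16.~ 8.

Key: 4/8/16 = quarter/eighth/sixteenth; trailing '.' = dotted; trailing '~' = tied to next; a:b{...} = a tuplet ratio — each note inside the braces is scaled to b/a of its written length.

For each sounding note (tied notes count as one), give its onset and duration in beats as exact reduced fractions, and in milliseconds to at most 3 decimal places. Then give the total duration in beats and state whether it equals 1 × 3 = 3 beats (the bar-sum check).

1) 0.0ms=0b +391.304ms=3/4b
2) 391.304ms=3/4b +1173.913ms=9/4b
Σ=3b of 3 (115bpm 3/8) — PASS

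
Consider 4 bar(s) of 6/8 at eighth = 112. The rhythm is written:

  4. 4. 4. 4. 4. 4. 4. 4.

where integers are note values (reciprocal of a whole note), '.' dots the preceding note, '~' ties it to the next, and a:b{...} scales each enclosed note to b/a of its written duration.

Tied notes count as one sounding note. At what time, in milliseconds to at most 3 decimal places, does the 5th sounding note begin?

note 5 onset = 12b = 6428.571ms

1. 0.0ms @ 0 + 1607.143ms (3)
2. 1607.143ms @ 3 + 1607.143ms (3)
3. 3214.286ms @ 6 + 1607.143ms (3)
4. 4821.429ms @ 9 + 1607.143ms (3)
5. 6428.571ms @ 12 + 1607.143ms (3)
6. 8035.714ms @ 15 + 1607.143ms (3)
7. 9642.857ms @ 18 + 1607.143ms (3)
8. 11250.0ms @ 21 + 1607.143ms (3)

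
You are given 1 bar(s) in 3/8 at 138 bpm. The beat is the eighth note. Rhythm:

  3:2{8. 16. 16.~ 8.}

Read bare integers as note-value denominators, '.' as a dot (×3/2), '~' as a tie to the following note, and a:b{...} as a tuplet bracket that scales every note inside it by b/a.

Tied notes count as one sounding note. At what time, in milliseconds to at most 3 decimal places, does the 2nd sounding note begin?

1. 0.0ms @ 0 + 434.783ms (1)
2. 434.783ms @ 1 + 217.391ms (1/2)
3. 652.174ms @ 3/2 + 652.174ms (3/2)

note 2 onset = 1b = 434.783ms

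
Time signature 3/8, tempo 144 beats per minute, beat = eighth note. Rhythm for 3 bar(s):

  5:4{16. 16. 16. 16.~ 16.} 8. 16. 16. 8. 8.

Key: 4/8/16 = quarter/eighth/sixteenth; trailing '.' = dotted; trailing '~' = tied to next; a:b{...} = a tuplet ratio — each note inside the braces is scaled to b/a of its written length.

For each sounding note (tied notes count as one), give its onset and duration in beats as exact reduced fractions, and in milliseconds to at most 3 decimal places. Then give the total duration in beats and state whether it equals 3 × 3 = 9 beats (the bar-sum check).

1) 0.0ms=0b +250.0ms=3/5b
2) 250.0ms=3/5b +250.0ms=3/5b
3) 500.0ms=6/5b +250.0ms=3/5b
4) 750.0ms=9/5b +500.0ms=6/5b
5) 1250.0ms=3b +625.0ms=3/2b
6) 1875.0ms=9/2b +312.5ms=3/4b
7) 2187.5ms=21/4b +312.5ms=3/4b
8) 2500.0ms=6b +625.0ms=3/2b
9) 3125.0ms=15/2b +625.0ms=3/2b
Σ=9b of 9 (144bpm 3/8) — PASS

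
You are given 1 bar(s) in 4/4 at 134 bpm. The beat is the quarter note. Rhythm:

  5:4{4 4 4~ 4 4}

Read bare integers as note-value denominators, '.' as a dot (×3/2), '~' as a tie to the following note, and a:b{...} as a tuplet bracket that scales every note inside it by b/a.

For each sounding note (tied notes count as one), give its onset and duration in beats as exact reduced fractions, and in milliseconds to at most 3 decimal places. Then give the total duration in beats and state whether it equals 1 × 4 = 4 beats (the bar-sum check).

1) 0.0ms=0b +358.209ms=4/5b
2) 358.209ms=4/5b +358.209ms=4/5b
3) 716.418ms=8/5b +716.418ms=8/5b
4) 1432.836ms=16/5b +358.209ms=4/5b
Σ=4b of 4 (134bpm 4/4) — PASS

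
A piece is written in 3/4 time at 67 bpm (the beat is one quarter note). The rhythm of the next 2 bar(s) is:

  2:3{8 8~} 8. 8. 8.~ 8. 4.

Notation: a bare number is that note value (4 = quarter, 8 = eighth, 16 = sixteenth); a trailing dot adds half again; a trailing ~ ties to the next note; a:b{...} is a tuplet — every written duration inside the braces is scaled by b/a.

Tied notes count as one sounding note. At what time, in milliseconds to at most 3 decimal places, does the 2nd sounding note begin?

note 2 onset = 3/4b = 671.642ms

1. 0.0ms @ 0 + 671.642ms (3/4)
2. 671.642ms @ 3/4 + 1343.284ms (3/2)
3. 2014.925ms @ 9/4 + 671.642ms (3/4)
4. 2686.567ms @ 3 + 1343.284ms (3/2)
5. 4029.851ms @ 9/2 + 1343.284ms (3/2)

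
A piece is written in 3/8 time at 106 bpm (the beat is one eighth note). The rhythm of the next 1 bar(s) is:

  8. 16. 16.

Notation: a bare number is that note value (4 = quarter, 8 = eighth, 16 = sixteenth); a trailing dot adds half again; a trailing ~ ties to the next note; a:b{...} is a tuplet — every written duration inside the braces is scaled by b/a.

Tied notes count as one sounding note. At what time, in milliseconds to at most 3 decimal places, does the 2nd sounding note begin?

note 2 onset = 3/2b = 849.057ms

1. 0.0ms @ 0 + 849.057ms (3/2)
2. 849.057ms @ 3/2 + 424.528ms (3/4)
3. 1273.585ms @ 9/4 + 424.528ms (3/4)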